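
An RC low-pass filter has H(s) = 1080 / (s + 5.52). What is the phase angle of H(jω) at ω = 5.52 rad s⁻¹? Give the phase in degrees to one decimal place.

-45.0°

∠(j5.52 + 5.52) = arctan(5.52/5.52) = 45.00°
∠H(j5.52) = −45.00° = -45.00°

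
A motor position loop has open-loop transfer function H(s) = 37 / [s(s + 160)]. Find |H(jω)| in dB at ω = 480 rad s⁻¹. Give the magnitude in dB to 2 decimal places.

-76.34 dB

|j480 + 160| = √(480² + 160²) = 506
|j480| = 480
|H(j480)| = 37 / (506 × 480) = 0.00015235
20 log₁₀(0.00015235) = -76.343 dB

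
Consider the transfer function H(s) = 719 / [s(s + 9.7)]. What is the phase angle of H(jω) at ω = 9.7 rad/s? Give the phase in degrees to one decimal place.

∠(j9.7 + 9.7) = arctan(9.7/9.7) = 45.00°
∠(j9.7) = 90.00°
∠H(j9.7) = − (45.00° + 90.00°) = -135.00°

-135.0°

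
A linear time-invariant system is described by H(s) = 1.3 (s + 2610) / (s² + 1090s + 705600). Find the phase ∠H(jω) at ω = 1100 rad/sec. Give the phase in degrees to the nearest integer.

∠(j1100 + 2610) = arctan(1100/2610) = 22.85°
∠[(j1100)² + 1090(j1100) + 705600] = ∠[-5.044e+05 + j1.199e+06] = 112.82°
∠H(j1100) = 22.85° − 112.82° = -89.96°

-90 deg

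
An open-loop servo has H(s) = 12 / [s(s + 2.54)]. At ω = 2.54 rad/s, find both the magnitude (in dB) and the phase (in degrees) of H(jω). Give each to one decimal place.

|j2.54 + 2.54| = √(2.54² + 2.54²) = 3.592
|j2.54| = 2.54
|H(j2.54)| = 12 / (3.592 × 2.54) = 1.3152
20 log₁₀(1.3152) = 2.38 dB
∠(j2.54 + 2.54) = arctan(2.54/2.54) = 45.00°
∠(j2.54) = 90.00°
∠H(j2.54) = − (45.00° + 90.00°) = -135.00°

|H| = 2.4 dB, ∠H = -135.0°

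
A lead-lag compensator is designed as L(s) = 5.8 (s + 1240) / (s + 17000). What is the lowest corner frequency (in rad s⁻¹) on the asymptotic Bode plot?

1240 rad s⁻¹

Break frequencies occur at each pole and zero magnitude: 1240 rad s⁻¹, 17000 rad s⁻¹.
The lowest is 1240 rad s⁻¹.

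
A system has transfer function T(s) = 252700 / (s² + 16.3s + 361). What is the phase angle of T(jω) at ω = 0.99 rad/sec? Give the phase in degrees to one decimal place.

∠[(j0.99)² + 16.3(j0.99) + 361] = ∠[360.02 + j16.137] = 2.57°
∠T(j0.99) = −2.57° = -2.57°

-2.6°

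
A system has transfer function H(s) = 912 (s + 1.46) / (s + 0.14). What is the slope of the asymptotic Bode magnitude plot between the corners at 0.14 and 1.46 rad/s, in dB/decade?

-20 dB/decade

In this band the factors already past their corner are: pole at 0.14; net slope = -20 dB/decade.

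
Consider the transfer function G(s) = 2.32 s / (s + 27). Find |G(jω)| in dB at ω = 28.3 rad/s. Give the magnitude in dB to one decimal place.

4.5 dB

|j28.3| = 28.3
|j28.3 + 27| = √(28.3² + 27²) = 39.11
|G(j28.3)| = 2.32 × 28.3 / 39.11 = 1.6786
20 log₁₀(1.6786) = 4.50 dB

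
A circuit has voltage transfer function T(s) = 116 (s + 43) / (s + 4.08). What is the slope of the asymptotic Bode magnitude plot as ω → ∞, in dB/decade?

0 dB/decade

With 1 zero and 1 pole, the high-frequency asymptotic slope is 20 × (1 − 1) = 0 dB/decade.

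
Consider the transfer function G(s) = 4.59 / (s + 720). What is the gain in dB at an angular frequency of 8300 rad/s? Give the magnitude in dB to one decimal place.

|j8300 + 720| = √(8300² + 720²) = 8331
|G(j8300)| = 4.59 / 8331 = 0.00055094
20 log₁₀(0.00055094) = -65.18 dB

-65.2 dB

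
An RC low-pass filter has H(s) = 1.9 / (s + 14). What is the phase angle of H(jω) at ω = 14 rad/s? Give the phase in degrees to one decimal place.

∠(j14 + 14) = arctan(14/14) = 45.00°
∠H(j14) = −45.00° = -45.00°

-45.0°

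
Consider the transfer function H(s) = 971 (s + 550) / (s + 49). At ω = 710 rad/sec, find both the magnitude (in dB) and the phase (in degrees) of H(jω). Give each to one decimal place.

|j710 + 550| = √(710² + 550²) = 898.1
|j710 + 49| = √(710² + 49²) = 711.7
|H(j710)| = 971 × 898.1 / 711.7 = 1225.3
20 log₁₀(1225.3) = 61.77 dB
∠(j710 + 550) = arctan(710/550) = 52.24°
∠(j710 + 49) = arctan(710/49) = 86.05°
∠H(j710) = 52.24° − 86.05° = -33.82°

|H| = 61.8 dB, ∠H = -33.8 deg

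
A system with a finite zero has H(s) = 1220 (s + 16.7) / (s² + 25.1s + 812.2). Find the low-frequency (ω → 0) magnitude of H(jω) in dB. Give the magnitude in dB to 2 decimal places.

H(0) = 1220 × 16.7 / 812.2 = 25.085
20 log₁₀(25.085) = 27.988 dB

27.99 dB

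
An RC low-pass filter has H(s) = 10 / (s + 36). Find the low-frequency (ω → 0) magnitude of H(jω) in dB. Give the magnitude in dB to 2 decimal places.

-11.13 dB

H(0) = 10 / 36 = 0.27778
20 log₁₀(0.27778) = -11.126 dB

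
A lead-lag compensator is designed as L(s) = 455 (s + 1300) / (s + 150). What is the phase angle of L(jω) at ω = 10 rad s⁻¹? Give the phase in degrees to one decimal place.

-3.4°

∠(j10 + 1300) = arctan(10/1300) = 0.44°
∠(j10 + 150) = arctan(10/150) = 3.81°
∠L(j10) = 0.44° − 3.81° = -3.37°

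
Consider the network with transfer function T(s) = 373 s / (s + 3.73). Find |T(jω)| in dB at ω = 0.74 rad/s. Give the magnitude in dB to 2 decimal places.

|j0.74| = 0.74
|j0.74 + 3.73| = √(0.74² + 3.73²) = 3.803
|T(j0.74)| = 373 × 0.74 / 3.803 = 72.585
20 log₁₀(72.585) = 37.217 dB

37.22 dB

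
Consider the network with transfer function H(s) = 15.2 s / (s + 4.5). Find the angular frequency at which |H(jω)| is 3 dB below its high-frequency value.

For a single-pole high-pass, the −3 dB point is at the pole: ω = 4.5 rad/sec.

4.5 rad/sec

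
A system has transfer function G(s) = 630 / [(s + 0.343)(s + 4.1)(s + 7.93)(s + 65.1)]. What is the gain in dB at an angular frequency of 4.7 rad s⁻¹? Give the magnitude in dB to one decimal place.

-29.0 dB

|j4.7 + 0.343| = √(4.7² + 0.343²) = 4.712
|j4.7 + 4.1| = √(4.7² + 4.1²) = 6.237
|j4.7 + 7.93| = √(4.7² + 7.93²) = 9.218
|j4.7 + 65.1| = √(4.7² + 65.1²) = 65.27
|G(j4.7)| = 630 / (4.712 × 6.237 × 9.218 × 65.27) = 0.035625
20 log₁₀(0.035625) = -28.96 dB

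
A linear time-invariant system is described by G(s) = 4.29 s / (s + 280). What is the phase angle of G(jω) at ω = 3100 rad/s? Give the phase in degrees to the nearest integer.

5°

∠(j3100) = 90.00°
∠(j3100 + 280) = arctan(3100/280) = 84.84°
∠G(j3100) = 90.00° − 84.84° = 5.16°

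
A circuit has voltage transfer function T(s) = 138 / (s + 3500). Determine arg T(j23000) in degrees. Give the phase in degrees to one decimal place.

-81.3°

∠(j23000 + 3500) = arctan(23000/3500) = 81.35°
∠T(j23000) = −81.35° = -81.35°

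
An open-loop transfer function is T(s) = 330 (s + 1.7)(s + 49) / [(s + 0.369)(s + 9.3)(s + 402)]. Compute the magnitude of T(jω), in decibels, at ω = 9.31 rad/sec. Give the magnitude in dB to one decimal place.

|j9.31 + 1.7| = √(9.31² + 1.7²) = 9.464
|j9.31 + 49| = √(9.31² + 49²) = 49.88
|j9.31 + 0.369| = √(9.31² + 0.369²) = 9.317
|j9.31 + 9.3| = √(9.31² + 9.3²) = 13.16
|j9.31 + 402| = √(9.31² + 402²) = 402.1
|T(j9.31)| = 330 × 9.464 × 49.88 / (9.317 × 13.16 × 402.1) = 3.1595
20 log₁₀(3.1595) = 9.99 dB

10.0 dB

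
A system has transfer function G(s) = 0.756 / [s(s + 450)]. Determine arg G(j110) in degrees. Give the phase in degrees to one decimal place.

∠(j110 + 450) = arctan(110/450) = 13.74°
∠(j110) = 90.00°
∠G(j110) = − (13.74° + 90.00°) = -103.74°

-103.7 deg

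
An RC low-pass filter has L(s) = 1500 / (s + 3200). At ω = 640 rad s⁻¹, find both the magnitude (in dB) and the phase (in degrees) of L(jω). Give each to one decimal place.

|L| = -6.8 dB, ∠L = -11.3 deg

|j640 + 3200| = √(640² + 3200²) = 3263
|L(j640)| = 1500 / 3263 = 0.45965
20 log₁₀(0.45965) = -6.75 dB
∠(j640 + 3200) = arctan(640/3200) = 11.31°
∠L(j640) = −11.31° = -11.31°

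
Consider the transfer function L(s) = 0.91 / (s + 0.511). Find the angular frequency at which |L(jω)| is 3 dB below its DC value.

For a single-pole low-pass, the −3 dB point is at the pole: ω = 0.511 rad/s.

0.511 rad/s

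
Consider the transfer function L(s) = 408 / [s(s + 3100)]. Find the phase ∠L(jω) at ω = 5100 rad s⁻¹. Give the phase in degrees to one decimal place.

-148.7°

∠(j5100 + 3100) = arctan(5100/3100) = 58.71°
∠(j5100) = 90.00°
∠L(j5100) = − (58.71° + 90.00°) = -148.71°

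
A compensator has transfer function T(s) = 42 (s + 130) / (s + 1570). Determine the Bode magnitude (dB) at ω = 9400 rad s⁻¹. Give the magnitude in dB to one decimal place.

32.3 dB

|j9400 + 130| = √(9400² + 130²) = 9401
|j9400 + 1570| = √(9400² + 1570²) = 9530
|T(j9400)| = 42 × 9401 / 9530 = 41.43
20 log₁₀(41.43) = 32.35 dB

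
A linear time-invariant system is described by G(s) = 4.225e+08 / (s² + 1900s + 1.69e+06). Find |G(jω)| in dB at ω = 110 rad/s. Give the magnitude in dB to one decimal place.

48.0 dB

|(j110)² + 1900(j110) + 1.69e+06| = |1.6779e+06 + j2.09e+05| = 1.691e+06
|G(j110)| = 4.225e+08 / 1.691e+06 = 249.87
20 log₁₀(249.87) = 47.95 dB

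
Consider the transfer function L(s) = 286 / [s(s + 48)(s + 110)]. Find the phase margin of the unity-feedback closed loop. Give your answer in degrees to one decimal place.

Gain crossover: |L(jω)| = 1 at ω ≈ 0.0542 rad s⁻¹.
∠L(j0.0542) = −90° − arctan(0.0542/48) − arctan(0.0542/110) ≈ -90.09°
PM = 180° + (-90.09°) = 89.91°

89.9 deg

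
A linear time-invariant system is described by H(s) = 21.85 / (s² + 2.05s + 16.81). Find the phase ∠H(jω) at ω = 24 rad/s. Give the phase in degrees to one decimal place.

∠[(j24)² + 2.05(j24) + 16.81] = ∠[-559.19 + j49.2] = 174.97°
∠H(j24) = −174.97° = -174.97°

-175.0°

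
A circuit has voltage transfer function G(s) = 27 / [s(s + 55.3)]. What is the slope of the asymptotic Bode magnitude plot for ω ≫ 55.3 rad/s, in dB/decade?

-40 dB/decade

With 0 zeros and 2 poles, the high-frequency asymptotic slope is 20 × (0 − 2) = -40 dB/decade.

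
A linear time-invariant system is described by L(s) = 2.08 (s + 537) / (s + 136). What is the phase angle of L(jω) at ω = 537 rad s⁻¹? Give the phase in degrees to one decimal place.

∠(j537 + 537) = arctan(537/537) = 45.00°
∠(j537 + 136) = arctan(537/136) = 75.79°
∠L(j537) = 45.00° − 75.79° = -30.79°

-30.8°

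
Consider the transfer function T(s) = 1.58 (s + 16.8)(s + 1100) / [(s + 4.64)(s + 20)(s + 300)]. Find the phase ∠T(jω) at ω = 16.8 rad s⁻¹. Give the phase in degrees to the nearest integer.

-72 deg

∠(j16.8 + 16.8) = arctan(16.8/16.8) = 45.00°
∠(j16.8 + 1100) = arctan(16.8/1100) = 0.87°
∠(j16.8 + 4.64) = arctan(16.8/4.64) = 74.56°
∠(j16.8 + 20) = arctan(16.8/20) = 40.03°
∠(j16.8 + 300) = arctan(16.8/300) = 3.21°
∠T(j16.8) = 45.00° + 0.87° − (74.56° + 40.03° + 3.21°) = -71.92°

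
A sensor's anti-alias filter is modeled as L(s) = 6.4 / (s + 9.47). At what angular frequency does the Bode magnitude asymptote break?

9.47 rad/s

The single real pole at s = −9.47 gives a corner at ω = 9.47 rad/s.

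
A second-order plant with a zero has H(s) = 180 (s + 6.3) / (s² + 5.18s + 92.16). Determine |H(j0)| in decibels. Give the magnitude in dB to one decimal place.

21.8 dB

H(0) = 180 × 6.3 / 92.16 = 12.305
20 log₁₀(12.305) = 21.80 dB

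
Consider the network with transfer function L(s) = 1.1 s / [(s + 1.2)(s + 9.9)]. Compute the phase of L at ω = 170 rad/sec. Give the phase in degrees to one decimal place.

-86.3°

∠(j170) = 90.00°
∠(j170 + 1.2) = arctan(170/1.2) = 89.60°
∠(j170 + 9.9) = arctan(170/9.9) = 86.67°
∠L(j170) = 90.00° − (89.60° + 86.67°) = -86.26°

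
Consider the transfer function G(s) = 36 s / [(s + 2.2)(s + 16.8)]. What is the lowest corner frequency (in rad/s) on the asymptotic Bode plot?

Break frequencies occur at each pole and zero magnitude: 2.2 rad/s, 16.8 rad/s.
The lowest is 2.2 rad/s.

2.2 rad/s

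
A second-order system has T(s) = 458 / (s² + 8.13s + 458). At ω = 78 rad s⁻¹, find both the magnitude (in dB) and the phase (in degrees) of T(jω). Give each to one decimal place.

|(j78)² + 8.13(j78) + 458| = |-5626 + j634.14| = 5662
|T(j78)| = 458 / 5662 = 0.080895
20 log₁₀(0.080895) = -21.84 dB
∠[(j78)² + 8.13(j78) + 458] = ∠[-5626 + j634.14] = 173.57°
∠T(j78) = −173.57° = -173.57°

|T| = -21.8 dB, ∠T = -173.6°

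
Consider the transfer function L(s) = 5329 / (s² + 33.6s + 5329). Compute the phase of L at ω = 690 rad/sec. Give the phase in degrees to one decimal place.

∠[(j690)² + 33.6(j690) + 5329] = ∠[-4.7077e+05 + j23184] = 177.18°
∠L(j690) = −177.18° = -177.18°

-177.2°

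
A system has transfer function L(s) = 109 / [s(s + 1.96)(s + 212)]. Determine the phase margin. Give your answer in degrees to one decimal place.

Gain crossover: |L(jω)| = 1 at ω ≈ 0.26 rad/s.
∠L(j0.26) = −90° − arctan(0.26/1.96) − arctan(0.26/212) ≈ -97.63°
PM = 180° + (-97.63°) = 82.37°

82.4°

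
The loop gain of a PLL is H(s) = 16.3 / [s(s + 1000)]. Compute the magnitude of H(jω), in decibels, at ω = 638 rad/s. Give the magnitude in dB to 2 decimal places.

|j638 + 1000| = √(638² + 1000²) = 1186
|j638| = 638
|H(j638)| = 16.3 / (1186 × 638) = 2.1538e-05
20 log₁₀(2.1538e-05) = -93.336 dB

-93.34 dB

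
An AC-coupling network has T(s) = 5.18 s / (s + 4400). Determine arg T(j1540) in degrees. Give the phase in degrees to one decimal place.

70.7°

∠(j1540) = 90.00°
∠(j1540 + 4400) = arctan(1540/4400) = 19.29°
∠T(j1540) = 90.00° − 19.29° = 70.71°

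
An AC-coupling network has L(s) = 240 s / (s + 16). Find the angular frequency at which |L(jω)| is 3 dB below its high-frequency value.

16 rad s⁻¹

For a single-pole high-pass, the −3 dB point is at the pole: ω = 16 rad s⁻¹.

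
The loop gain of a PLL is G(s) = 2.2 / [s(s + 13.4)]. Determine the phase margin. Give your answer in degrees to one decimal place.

89.3°

Gain crossover: |G(jω)| = 1 at ω ≈ 0.164 rad/s.
∠G(j0.164) = −90° − arctan(0.164/13.4) ≈ -90.70°
PM = 180° + (-90.70°) = 89.30°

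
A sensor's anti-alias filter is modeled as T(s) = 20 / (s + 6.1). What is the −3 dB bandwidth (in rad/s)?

For a single-pole low-pass, the −3 dB point is at the pole: ω = 6.1 rad/s.

6.1 rad/s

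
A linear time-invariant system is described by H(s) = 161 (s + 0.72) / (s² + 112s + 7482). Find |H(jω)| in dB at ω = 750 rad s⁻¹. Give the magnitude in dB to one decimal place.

-13.3 dB

|j750 + 0.72| = √(750² + 0.72²) = 750
|(j750)² + 112(j750) + 7482| = |-5.5502e+05 + j84000| = 5.613e+05
|H(j750)| = 161 × 750 / 5.613e+05 = 0.21511
20 log₁₀(0.21511) = -13.35 dB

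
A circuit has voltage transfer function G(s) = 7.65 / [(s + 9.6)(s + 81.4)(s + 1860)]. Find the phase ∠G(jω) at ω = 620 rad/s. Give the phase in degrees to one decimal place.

-190.1°

∠(j620 + 9.6) = arctan(620/9.6) = 89.11°
∠(j620 + 81.4) = arctan(620/81.4) = 82.52°
∠(j620 + 1860) = arctan(620/1860) = 18.43°
∠G(j620) = − (89.11° + 82.52° + 18.43°) = -190.07°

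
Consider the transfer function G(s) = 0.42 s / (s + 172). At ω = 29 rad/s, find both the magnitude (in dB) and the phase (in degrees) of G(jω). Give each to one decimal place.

|j29| = 29
|j29 + 172| = √(29² + 172²) = 174.4
|G(j29)| = 0.42 × 29 / 174.4 = 0.069828
20 log₁₀(0.069828) = -23.12 dB
∠(j29) = 90.00°
∠(j29 + 172) = arctan(29/172) = 9.57°
∠G(j29) = 90.00° − 9.57° = 80.43°

|G| = -23.1 dB, ∠G = 80.4°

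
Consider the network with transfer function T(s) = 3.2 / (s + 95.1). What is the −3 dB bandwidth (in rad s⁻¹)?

95.1 rad s⁻¹

For a single-pole low-pass, the −3 dB point is at the pole: ω = 95.1 rad s⁻¹.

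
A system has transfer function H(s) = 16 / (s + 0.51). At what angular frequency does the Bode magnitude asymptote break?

The single real pole at s = −0.51 gives a corner at ω = 0.51 rad/s.

0.51 rad/s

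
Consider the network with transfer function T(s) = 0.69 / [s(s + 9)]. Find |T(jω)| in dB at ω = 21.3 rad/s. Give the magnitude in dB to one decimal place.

-57.1 dB

|j21.3 + 9| = √(21.3² + 9²) = 23.12
|j21.3| = 21.3
|T(j21.3)| = 0.69 / (23.12 × 21.3) = 0.0014009
20 log₁₀(0.0014009) = -57.07 dB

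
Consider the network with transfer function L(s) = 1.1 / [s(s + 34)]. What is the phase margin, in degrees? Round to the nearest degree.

90 deg

Gain crossover: |L(jω)| = 1 at ω ≈ 0.0324 rad/s.
∠L(j0.0324) = −90° − arctan(0.0324/34) ≈ -90.05°
PM = 180° + (-90.05°) = 89.95°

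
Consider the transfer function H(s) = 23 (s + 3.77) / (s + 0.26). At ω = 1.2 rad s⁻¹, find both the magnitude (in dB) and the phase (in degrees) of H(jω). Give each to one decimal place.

|H| = 37.4 dB, ∠H = -60.1°

|j1.2 + 3.77| = √(1.2² + 3.77²) = 3.956
|j1.2 + 0.26| = √(1.2² + 0.26²) = 1.228
|H(j1.2)| = 23 × 3.956 / 1.228 = 74.111
20 log₁₀(74.111) = 37.40 dB
∠(j1.2 + 3.77) = arctan(1.2/3.77) = 17.66°
∠(j1.2 + 0.26) = arctan(1.2/0.26) = 77.77°
∠H(j1.2) = 17.66° − 77.77° = -60.12°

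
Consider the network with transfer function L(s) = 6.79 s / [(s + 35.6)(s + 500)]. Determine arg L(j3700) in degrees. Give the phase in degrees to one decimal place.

-81.8°

∠(j3700) = 90.00°
∠(j3700 + 35.6) = arctan(3700/35.6) = 89.45°
∠(j3700 + 500) = arctan(3700/500) = 82.30°
∠L(j3700) = 90.00° − (89.45° + 82.30°) = -81.75°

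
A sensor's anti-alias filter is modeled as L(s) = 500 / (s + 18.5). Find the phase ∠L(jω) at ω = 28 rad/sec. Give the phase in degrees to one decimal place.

∠(j28 + 18.5) = arctan(28/18.5) = 56.55°
∠L(j28) = −56.55° = -56.55°

-56.5°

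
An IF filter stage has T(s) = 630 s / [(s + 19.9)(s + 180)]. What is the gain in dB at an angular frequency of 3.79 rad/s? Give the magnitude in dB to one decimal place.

|j3.79| = 3.79
|j3.79 + 19.9| = √(3.79² + 19.9²) = 20.26
|j3.79 + 180| = √(3.79² + 180²) = 180
|T(j3.79)| = 630 × 3.79 / (20.26 × 180) = 0.65467
20 log₁₀(0.65467) = -3.68 dB

-3.7 dB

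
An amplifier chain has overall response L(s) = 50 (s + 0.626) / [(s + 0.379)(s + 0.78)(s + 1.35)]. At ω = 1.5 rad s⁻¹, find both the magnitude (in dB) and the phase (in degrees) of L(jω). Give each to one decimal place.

|j1.5 + 0.626| = √(1.5² + 0.626²) = 1.625
|j1.5 + 0.379| = √(1.5² + 0.379²) = 1.547
|j1.5 + 0.78| = √(1.5² + 0.78²) = 1.691
|j1.5 + 1.35| = √(1.5² + 1.35²) = 2.018
|L(j1.5)| = 50 × 1.625 / (1.547 × 1.691 × 2.018) = 15.396
20 log₁₀(15.396) = 23.75 dB
∠(j1.5 + 0.626) = arctan(1.5/0.626) = 67.35°
∠(j1.5 + 0.379) = arctan(1.5/0.379) = 75.82°
∠(j1.5 + 0.78) = arctan(1.5/0.78) = 62.53°
∠(j1.5 + 1.35) = arctan(1.5/1.35) = 48.01°
∠L(j1.5) = 67.35° − (75.82° + 62.53° + 48.01°) = -119.01°

|L| = 23.7 dB, ∠L = -119.0°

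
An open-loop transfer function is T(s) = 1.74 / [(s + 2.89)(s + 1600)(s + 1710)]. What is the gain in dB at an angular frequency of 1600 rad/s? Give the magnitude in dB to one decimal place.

|j1600 + 2.89| = √(1600² + 2.89²) = 1600
|j1600 + 1600| = √(1600² + 1600²) = 2263
|j1600 + 1710| = √(1600² + 1710²) = 2342
|T(j1600)| = 1.74 / (1600 × 2263 × 2342) = 2.0523e-10
20 log₁₀(2.0523e-10) = -193.76 dB

-193.8 dB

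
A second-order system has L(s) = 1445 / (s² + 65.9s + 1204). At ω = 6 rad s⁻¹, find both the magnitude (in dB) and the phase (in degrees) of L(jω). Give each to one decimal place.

|L| = 1.4 dB, ∠L = -18.7°

|(j6)² + 65.9(j6) + 1204| = |1168 + j395.4| = 1233
|L(j6)| = 1445 / 1233 = 1.1718
20 log₁₀(1.1718) = 1.38 dB
∠[(j6)² + 65.9(j6) + 1204] = ∠[1168 + j395.4] = 18.70°
∠L(j6) = −18.70° = -18.70°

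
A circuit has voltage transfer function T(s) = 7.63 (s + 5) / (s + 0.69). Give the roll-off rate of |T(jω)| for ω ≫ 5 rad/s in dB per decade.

With 1 zero and 1 pole, the high-frequency asymptotic slope is 20 × (1 − 1) = 0 dB/decade.

0 dB/decade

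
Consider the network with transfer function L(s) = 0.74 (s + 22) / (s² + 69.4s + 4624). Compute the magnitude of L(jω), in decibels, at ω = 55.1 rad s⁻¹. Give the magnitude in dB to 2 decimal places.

-39.49 dB

|j55.1 + 22| = √(55.1² + 22²) = 59.33
|(j55.1)² + 69.4(j55.1) + 4624| = |1588 + j3823.9| = 4141
|L(j55.1)| = 0.74 × 59.33 / 4141 = 0.010603
20 log₁₀(0.010603) = -39.491 dB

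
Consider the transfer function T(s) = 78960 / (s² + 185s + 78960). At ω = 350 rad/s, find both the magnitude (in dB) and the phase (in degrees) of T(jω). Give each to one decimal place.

|(j350)² + 185(j350) + 78960| = |-43540 + j64750| = 7.803e+04
|T(j350)| = 78960 / 7.803e+04 = 1.012
20 log₁₀(1.012) = 0.10 dB
∠[(j350)² + 185(j350) + 78960] = ∠[-43540 + j64750] = 123.92°
∠T(j350) = −123.92° = -123.92°

|T| = 0.1 dB, ∠T = -123.9°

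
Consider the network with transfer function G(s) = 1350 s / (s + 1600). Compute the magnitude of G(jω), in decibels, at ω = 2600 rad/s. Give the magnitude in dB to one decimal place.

61.2 dB

|j2600| = 2600
|j2600 + 1600| = √(2600² + 1600²) = 3053
|G(j2600)| = 1350 × 2600 / 3053 = 1149.7
20 log₁₀(1149.7) = 61.21 dB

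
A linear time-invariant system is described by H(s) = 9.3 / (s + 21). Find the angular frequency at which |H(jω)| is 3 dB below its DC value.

For a single-pole low-pass, the −3 dB point is at the pole: ω = 21 rad/sec.

21 rad/sec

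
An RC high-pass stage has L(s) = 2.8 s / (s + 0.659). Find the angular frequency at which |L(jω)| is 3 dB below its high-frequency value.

0.659 rad/sec

For a single-pole high-pass, the −3 dB point is at the pole: ω = 0.659 rad/sec.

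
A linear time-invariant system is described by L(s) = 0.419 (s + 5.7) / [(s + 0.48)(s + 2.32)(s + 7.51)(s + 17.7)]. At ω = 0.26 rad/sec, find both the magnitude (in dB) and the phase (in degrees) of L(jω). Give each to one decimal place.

|L| = -37.0 dB, ∠L = -35.1°

|j0.26 + 5.7| = √(0.26² + 5.7²) = 5.706
|j0.26 + 0.48| = √(0.26² + 0.48²) = 0.5459
|j0.26 + 2.32| = √(0.26² + 2.32²) = 2.335
|j0.26 + 7.51| = √(0.26² + 7.51²) = 7.514
|j0.26 + 17.7| = √(0.26² + 17.7²) = 17.7
|L(j0.26)| = 0.419 × 5.706 / (0.5459 × 2.335 × 7.514 × 17.7) = 0.014103
20 log₁₀(0.014103) = -37.01 dB
∠(j0.26 + 5.7) = arctan(0.26/5.7) = 2.61°
∠(j0.26 + 0.48) = arctan(0.26/0.48) = 28.44°
∠(j0.26 + 2.32) = arctan(0.26/2.32) = 6.39°
∠(j0.26 + 7.51) = arctan(0.26/7.51) = 1.98°
∠(j0.26 + 17.7) = arctan(0.26/17.7) = 0.84°
∠L(j0.26) = 2.61° − (28.44° + 6.39° + 1.98° + 0.84°) = -35.05°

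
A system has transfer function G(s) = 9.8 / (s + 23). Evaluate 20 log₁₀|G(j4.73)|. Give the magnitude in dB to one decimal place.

-7.6 dB

|j4.73 + 23| = √(4.73² + 23²) = 23.48
|G(j4.73)| = 9.8 / 23.48 = 0.41735
20 log₁₀(0.41735) = -7.59 dB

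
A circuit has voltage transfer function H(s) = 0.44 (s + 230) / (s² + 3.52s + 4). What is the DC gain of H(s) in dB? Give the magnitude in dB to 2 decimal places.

28.06 dB

H(0) = 0.44 × 230 / 4 = 25.3
20 log₁₀(25.3) = 28.062 dB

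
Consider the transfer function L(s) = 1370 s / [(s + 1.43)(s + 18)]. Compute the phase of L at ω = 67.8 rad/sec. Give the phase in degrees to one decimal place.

-73.9°

∠(j67.8) = 90.00°
∠(j67.8 + 1.43) = arctan(67.8/1.43) = 88.79°
∠(j67.8 + 18) = arctan(67.8/18) = 75.13°
∠L(j67.8) = 90.00° − (88.79° + 75.13°) = -73.92°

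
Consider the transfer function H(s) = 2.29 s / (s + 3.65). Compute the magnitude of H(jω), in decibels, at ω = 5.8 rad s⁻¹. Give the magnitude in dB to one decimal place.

5.7 dB

|j5.8| = 5.8
|j5.8 + 3.65| = √(5.8² + 3.65²) = 6.853
|H(j5.8)| = 2.29 × 5.8 / 6.853 = 1.9382
20 log₁₀(1.9382) = 5.75 dB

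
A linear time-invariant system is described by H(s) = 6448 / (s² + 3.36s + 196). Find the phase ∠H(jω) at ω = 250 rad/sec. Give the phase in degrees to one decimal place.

-179.2°

∠[(j250)² + 3.36(j250) + 196] = ∠[-62304 + j840] = 179.23°
∠H(j250) = −179.23° = -179.23°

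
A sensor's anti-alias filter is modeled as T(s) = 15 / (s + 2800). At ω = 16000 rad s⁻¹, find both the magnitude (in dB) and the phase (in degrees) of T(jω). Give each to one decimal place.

|T| = -60.7 dB, ∠T = -80.1°

|j16000 + 2800| = √(16000² + 2800²) = 1.624e+04
|T(j16000)| = 15 / 1.624e+04 = 0.00092347
20 log₁₀(0.00092347) = -60.69 dB
∠(j16000 + 2800) = arctan(16000/2800) = 80.07°
∠T(j16000) = −80.07° = -80.07°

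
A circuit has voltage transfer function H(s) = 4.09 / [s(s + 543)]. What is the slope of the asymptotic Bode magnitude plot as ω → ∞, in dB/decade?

-40 dB/decade

With 0 zeros and 2 poles, the high-frequency asymptotic slope is 20 × (0 − 2) = -40 dB/decade.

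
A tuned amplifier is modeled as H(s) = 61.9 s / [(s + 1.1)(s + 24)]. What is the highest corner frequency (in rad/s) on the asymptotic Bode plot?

Break frequencies occur at each pole and zero magnitude: 1.1 rad/s, 24 rad/s.
The highest is 24 rad/s.

24 rad/s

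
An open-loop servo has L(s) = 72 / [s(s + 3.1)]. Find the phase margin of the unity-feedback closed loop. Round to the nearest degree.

Gain crossover: |L(jω)| = 1 at ω ≈ 8.21 rad s⁻¹.
∠L(j8.21) = −90° − arctan(8.21/3.1) ≈ -159.31°
PM = 180° + (-159.31°) = 20.69°

21°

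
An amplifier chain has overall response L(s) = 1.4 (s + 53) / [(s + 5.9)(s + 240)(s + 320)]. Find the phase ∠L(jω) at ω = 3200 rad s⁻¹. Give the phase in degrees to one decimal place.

-170.8 deg

∠(j3200 + 53) = arctan(3200/53) = 89.05°
∠(j3200 + 5.9) = arctan(3200/5.9) = 89.89°
∠(j3200 + 240) = arctan(3200/240) = 85.71°
∠(j3200 + 320) = arctan(3200/320) = 84.29°
∠L(j3200) = 89.05° − (89.89° + 85.71° + 84.29°) = -170.84°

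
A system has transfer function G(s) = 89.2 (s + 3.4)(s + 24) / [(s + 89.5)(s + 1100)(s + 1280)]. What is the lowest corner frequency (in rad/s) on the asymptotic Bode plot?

Break frequencies occur at each pole and zero magnitude: 3.4 rad/s, 24 rad/s, 89.5 rad/s, 1100 rad/s, 1280 rad/s.
The lowest is 3.4 rad/s.

3.4 rad/s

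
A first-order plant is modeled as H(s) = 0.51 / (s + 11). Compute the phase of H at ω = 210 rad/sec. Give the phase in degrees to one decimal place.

∠(j210 + 11) = arctan(210/11) = 87.00°
∠H(j210) = −87.00° = -87.00°

-87.0°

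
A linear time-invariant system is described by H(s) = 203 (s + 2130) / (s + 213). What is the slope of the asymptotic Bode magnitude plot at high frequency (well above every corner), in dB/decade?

With 1 zero and 1 pole, the high-frequency asymptotic slope is 20 × (1 − 1) = 0 dB/decade.

0 dB/decade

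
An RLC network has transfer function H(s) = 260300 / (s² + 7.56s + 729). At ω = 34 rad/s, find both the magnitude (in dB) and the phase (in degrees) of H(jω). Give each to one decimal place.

|H| = 54.4 dB, ∠H = -149.0°

|(j34)² + 7.56(j34) + 729| = |-427 + j257.04| = 498.4
|H(j34)| = 260300 / 498.4 = 522.28
20 log₁₀(522.28) = 54.36 dB
∠[(j34)² + 7.56(j34) + 729] = ∠[-427 + j257.04] = 148.95°
∠H(j34) = −148.95° = -148.95°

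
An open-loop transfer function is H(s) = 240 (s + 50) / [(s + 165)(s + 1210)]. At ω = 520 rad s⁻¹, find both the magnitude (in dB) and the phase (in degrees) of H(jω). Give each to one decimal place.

|H| = -15.2 dB, ∠H = -11.1°

|j520 + 50| = √(520² + 50²) = 522.4
|j520 + 165| = √(520² + 165²) = 545.6
|j520 + 1210| = √(520² + 1210²) = 1317
|H(j520)| = 240 × 522.4 / (545.6 × 1317) = 0.1745
20 log₁₀(0.1745) = -15.16 dB
∠(j520 + 50) = arctan(520/50) = 84.51°
∠(j520 + 165) = arctan(520/165) = 72.40°
∠(j520 + 1210) = arctan(520/1210) = 23.26°
∠H(j520) = 84.51° − (72.40° + 23.26°) = -11.14°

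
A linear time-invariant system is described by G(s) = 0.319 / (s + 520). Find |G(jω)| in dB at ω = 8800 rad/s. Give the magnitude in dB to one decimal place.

|j8800 + 520| = √(8800² + 520²) = 8815
|G(j8800)| = 0.319 / 8815 = 3.6187e-05
20 log₁₀(3.6187e-05) = -88.83 dB

-88.8 dB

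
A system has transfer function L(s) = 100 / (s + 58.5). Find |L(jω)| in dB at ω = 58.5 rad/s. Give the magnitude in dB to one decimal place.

|j58.5 + 58.5| = √(58.5² + 58.5²) = 82.73
|L(j58.5)| = 100 / 82.73 = 1.2087
20 log₁₀(1.2087) = 1.65 dB

1.6 dB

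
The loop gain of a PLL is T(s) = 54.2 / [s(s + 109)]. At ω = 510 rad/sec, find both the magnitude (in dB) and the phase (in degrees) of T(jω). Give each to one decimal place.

|T| = -73.8 dB, ∠T = -167.9 deg

|j510 + 109| = √(510² + 109²) = 521.5
|j510| = 510
|T(j510)| = 54.2 / (521.5 × 510) = 0.00020378
20 log₁₀(0.00020378) = -73.82 dB
∠(j510 + 109) = arctan(510/109) = 77.94°
∠(j510) = 90.00°
∠T(j510) = − (77.94° + 90.00°) = -167.94°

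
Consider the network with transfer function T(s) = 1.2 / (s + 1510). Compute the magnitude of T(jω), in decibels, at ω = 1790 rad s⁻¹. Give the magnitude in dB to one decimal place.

|j1790 + 1510| = √(1790² + 1510²) = 2342
|T(j1790)| = 1.2 / 2342 = 0.00051242
20 log₁₀(0.00051242) = -65.81 dB

-65.8 dB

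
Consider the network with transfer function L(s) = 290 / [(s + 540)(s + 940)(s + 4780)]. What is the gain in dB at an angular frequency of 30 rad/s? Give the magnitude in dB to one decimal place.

-138.5 dB

|j30 + 540| = √(30² + 540²) = 540.8
|j30 + 940| = √(30² + 940²) = 940.5
|j30 + 4780| = √(30² + 4780²) = 4780
|L(j30)| = 290 / (540.8 × 940.5 × 4780) = 1.1928e-07
20 log₁₀(1.1928e-07) = -138.47 dB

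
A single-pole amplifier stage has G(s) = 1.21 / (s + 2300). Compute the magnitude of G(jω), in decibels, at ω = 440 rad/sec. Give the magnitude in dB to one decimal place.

-65.7 dB

|j440 + 2300| = √(440² + 2300²) = 2342
|G(j440)| = 1.21 / 2342 = 0.00051672
20 log₁₀(0.00051672) = -65.73 dB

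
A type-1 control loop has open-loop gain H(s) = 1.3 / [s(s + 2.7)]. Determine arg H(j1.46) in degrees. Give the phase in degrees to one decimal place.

-118.4°

∠(j1.46 + 2.7) = arctan(1.46/2.7) = 28.40°
∠(j1.46) = 90.00°
∠H(j1.46) = − (28.40° + 90.00°) = -118.40°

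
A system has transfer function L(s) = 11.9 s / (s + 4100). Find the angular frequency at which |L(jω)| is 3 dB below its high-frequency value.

4100 rad/s

For a single-pole high-pass, the −3 dB point is at the pole: ω = 4100 rad/s.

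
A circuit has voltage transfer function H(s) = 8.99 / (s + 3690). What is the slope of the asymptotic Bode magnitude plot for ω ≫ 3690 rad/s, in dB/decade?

With 0 zeros and 1 pole, the high-frequency asymptotic slope is 20 × (0 − 1) = -20 dB/decade.

-20 dB/decade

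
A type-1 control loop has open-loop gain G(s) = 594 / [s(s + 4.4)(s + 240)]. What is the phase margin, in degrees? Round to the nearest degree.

Gain crossover: |G(jω)| = 1 at ω ≈ 0.558 rad/s.
∠G(j0.558) = −90° − arctan(0.558/4.4) − arctan(0.558/240) ≈ -97.36°
PM = 180° + (-97.36°) = 82.64°

83°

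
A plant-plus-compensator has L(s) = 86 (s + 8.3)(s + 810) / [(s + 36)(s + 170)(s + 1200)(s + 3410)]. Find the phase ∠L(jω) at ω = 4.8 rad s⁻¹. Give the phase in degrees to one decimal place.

∠(j4.8 + 8.3) = arctan(4.8/8.3) = 30.04°
∠(j4.8 + 810) = arctan(4.8/810) = 0.34°
∠(j4.8 + 36) = arctan(4.8/36) = 7.59°
∠(j4.8 + 170) = arctan(4.8/170) = 1.62°
∠(j4.8 + 1200) = arctan(4.8/1200) = 0.23°
∠(j4.8 + 3410) = arctan(4.8/3410) = 0.08°
∠L(j4.8) = 30.04° + 0.34° − (7.59° + 1.62° + 0.23° + 0.08°) = 20.86°

20.9 deg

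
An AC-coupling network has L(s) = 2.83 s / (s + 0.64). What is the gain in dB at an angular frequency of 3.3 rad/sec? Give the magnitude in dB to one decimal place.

8.9 dB

|j3.3| = 3.3
|j3.3 + 0.64| = √(3.3² + 0.64²) = 3.361
|L(j3.3)| = 2.83 × 3.3 / 3.361 = 2.7782
20 log₁₀(2.7782) = 8.88 dB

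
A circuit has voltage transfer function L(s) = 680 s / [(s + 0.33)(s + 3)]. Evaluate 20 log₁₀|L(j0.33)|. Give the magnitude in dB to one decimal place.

|j0.33| = 0.33
|j0.33 + 0.33| = √(0.33² + 0.33²) = 0.4667
|j0.33 + 3| = √(0.33² + 3²) = 3.018
|L(j0.33)| = 680 × 0.33 / (0.4667 × 3.018) = 159.32
20 log₁₀(159.32) = 44.05 dB

44.0 dB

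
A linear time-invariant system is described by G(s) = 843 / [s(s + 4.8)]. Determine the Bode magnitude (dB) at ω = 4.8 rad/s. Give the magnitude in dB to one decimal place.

28.3 dB

|j4.8 + 4.8| = √(4.8² + 4.8²) = 6.788
|j4.8| = 4.8
|G(j4.8)| = 843 / (6.788 × 4.8) = 25.872
20 log₁₀(25.872) = 28.26 dB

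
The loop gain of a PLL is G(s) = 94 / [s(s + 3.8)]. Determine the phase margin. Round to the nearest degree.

22°

Gain crossover: |G(jω)| = 1 at ω ≈ 9.33 rad/s.
∠G(j9.33) = −90° − arctan(9.33/3.8) ≈ -157.84°
PM = 180° + (-157.84°) = 22.16°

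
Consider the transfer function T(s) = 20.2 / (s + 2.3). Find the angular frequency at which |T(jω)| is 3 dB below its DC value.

For a single-pole low-pass, the −3 dB point is at the pole: ω = 2.3 rad/s.

2.3 rad/s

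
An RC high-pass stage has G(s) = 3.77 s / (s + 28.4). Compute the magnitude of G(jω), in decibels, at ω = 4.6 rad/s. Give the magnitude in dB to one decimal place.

-4.4 dB

|j4.6| = 4.6
|j4.6 + 28.4| = √(4.6² + 28.4²) = 28.77
|G(j4.6)| = 3.77 × 4.6 / 28.77 = 0.60278
20 log₁₀(0.60278) = -4.40 dB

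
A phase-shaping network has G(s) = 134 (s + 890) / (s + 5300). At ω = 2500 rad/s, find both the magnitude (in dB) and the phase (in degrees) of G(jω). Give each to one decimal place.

|G| = 35.7 dB, ∠G = 45.2°

|j2500 + 890| = √(2500² + 890²) = 2654
|j2500 + 5300| = √(2500² + 5300²) = 5860
|G(j2500)| = 134 × 2654 / 5860 = 60.681
20 log₁₀(60.681) = 35.66 dB
∠(j2500 + 890) = arctan(2500/890) = 70.40°
∠(j2500 + 5300) = arctan(2500/5300) = 25.25°
∠G(j2500) = 70.40° − 25.25° = 45.15°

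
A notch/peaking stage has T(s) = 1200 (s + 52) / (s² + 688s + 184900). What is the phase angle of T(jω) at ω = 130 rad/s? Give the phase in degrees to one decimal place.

40.2 deg

∠(j130 + 52) = arctan(130/52) = 68.20°
∠[(j130)² + 688(j130) + 184900] = ∠[1.68e+05 + j89440] = 28.03°
∠T(j130) = 68.20° − 28.03° = 40.17°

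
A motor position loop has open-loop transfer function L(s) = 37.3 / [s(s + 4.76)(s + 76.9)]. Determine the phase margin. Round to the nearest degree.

Gain crossover: |L(jω)| = 1 at ω ≈ 0.102 rad/s.
∠L(j0.102) = −90° − arctan(0.102/4.76) − arctan(0.102/76.9) ≈ -91.30°
PM = 180° + (-91.30°) = 88.70°

89°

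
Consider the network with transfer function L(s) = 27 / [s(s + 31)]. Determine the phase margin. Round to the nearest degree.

88 deg

Gain crossover: |L(jω)| = 1 at ω ≈ 0.871 rad/sec.
∠L(j0.871) = −90° − arctan(0.871/31) ≈ -91.61°
PM = 180° + (-91.61°) = 88.39°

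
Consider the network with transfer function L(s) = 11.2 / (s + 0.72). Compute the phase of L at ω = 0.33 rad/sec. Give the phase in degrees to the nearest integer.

∠(j0.33 + 0.72) = arctan(0.33/0.72) = 24.62°
∠L(j0.33) = −24.62° = -24.62°

-25°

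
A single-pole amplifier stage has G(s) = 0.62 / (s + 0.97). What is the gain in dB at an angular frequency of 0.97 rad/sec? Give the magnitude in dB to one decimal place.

-6.9 dB

|j0.97 + 0.97| = √(0.97² + 0.97²) = 1.372
|G(j0.97)| = 0.62 / 1.372 = 0.45197
20 log₁₀(0.45197) = -6.90 dB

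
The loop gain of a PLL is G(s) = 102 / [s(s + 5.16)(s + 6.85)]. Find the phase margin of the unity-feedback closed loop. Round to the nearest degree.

45°

Gain crossover: |G(jω)| = 1 at ω ≈ 2.45 rad/s.
∠G(j2.45) = −90° − arctan(2.45/5.16) − arctan(2.45/6.85) ≈ -135.14°
PM = 180° + (-135.14°) = 44.86°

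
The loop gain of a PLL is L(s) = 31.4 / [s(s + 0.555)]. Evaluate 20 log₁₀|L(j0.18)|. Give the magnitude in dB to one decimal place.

49.5 dB

|j0.18 + 0.555| = √(0.18² + 0.555²) = 0.5835
|j0.18| = 0.18
|L(j0.18)| = 31.4 / (0.5835 × 0.18) = 298.98
20 log₁₀(298.98) = 49.51 dB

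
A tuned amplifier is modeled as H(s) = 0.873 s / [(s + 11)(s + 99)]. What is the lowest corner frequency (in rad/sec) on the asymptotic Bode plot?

Break frequencies occur at each pole and zero magnitude: 11 rad/sec, 99 rad/sec.
The lowest is 11 rad/sec.

11 rad/sec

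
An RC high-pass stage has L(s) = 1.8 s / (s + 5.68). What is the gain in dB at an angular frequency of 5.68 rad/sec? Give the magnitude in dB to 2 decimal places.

|j5.68| = 5.68
|j5.68 + 5.68| = √(5.68² + 5.68²) = 8.033
|L(j5.68)| = 1.8 × 5.68 / 8.033 = 1.2728
20 log₁₀(1.2728) = 2.095 dB

2.10 dB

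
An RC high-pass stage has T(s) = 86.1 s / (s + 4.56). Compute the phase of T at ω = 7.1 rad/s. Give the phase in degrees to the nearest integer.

33°

∠(j7.1) = 90.00°
∠(j7.1 + 4.56) = arctan(7.1/4.56) = 57.29°
∠T(j7.1) = 90.00° − 57.29° = 32.71°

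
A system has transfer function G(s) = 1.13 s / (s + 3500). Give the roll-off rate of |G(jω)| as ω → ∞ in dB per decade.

With 1 zero and 1 pole, the high-frequency asymptotic slope is 20 × (1 − 1) = 0 dB/decade.

0 dB/decade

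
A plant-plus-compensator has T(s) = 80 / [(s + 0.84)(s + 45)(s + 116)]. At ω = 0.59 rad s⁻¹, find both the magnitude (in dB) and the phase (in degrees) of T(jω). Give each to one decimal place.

|T| = -36.5 dB, ∠T = -36.1°

|j0.59 + 0.84| = √(0.59² + 0.84²) = 1.026
|j0.59 + 45| = √(0.59² + 45²) = 45
|j0.59 + 116| = √(0.59² + 116²) = 116
|T(j0.59)| = 80 / (1.026 × 45 × 116) = 0.014929
20 log₁₀(0.014929) = -36.52 dB
∠(j0.59 + 0.84) = arctan(0.59/0.84) = 35.08°
∠(j0.59 + 45) = arctan(0.59/45) = 0.75°
∠(j0.59 + 116) = arctan(0.59/116) = 0.29°
∠T(j0.59) = − (35.08° + 0.75° + 0.29°) = -36.13°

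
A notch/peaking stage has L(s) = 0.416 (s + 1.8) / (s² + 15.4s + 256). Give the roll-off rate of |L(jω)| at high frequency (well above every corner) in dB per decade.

-20 dB/decade

With 1 zero and 2 poles, the high-frequency asymptotic slope is 20 × (1 − 2) = -20 dB/decade.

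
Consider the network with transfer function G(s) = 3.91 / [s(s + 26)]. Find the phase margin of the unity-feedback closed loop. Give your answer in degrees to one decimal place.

89.7°

Gain crossover: |G(jω)| = 1 at ω ≈ 0.15 rad/sec.
∠G(j0.15) = −90° − arctan(0.15/26) ≈ -90.33°
PM = 180° + (-90.33°) = 89.67°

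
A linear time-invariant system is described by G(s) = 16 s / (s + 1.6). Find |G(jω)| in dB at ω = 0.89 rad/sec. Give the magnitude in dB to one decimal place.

17.8 dB

|j0.89| = 0.89
|j0.89 + 1.6| = √(0.89² + 1.6²) = 1.831
|G(j0.89)| = 16 × 0.89 / 1.831 = 7.7777
20 log₁₀(7.7777) = 17.82 dB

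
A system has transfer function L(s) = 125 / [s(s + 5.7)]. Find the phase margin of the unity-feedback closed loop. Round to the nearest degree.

29°

Gain crossover: |L(jω)| = 1 at ω ≈ 10.5 rad/sec.
∠L(j10.5) = −90° − arctan(10.5/5.7) ≈ -151.46°
PM = 180° + (-151.46°) = 28.54°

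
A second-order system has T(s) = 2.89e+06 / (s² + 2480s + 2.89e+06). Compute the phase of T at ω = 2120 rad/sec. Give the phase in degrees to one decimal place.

∠[(j2120)² + 2480(j2120) + 2.89e+06] = ∠[-1.6044e+06 + j5.2576e+06] = 106.97°
∠T(j2120) = −106.97° = -106.97°

-107.0°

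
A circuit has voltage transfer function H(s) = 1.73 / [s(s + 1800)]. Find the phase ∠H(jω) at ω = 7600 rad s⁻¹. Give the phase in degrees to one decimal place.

∠(j7600 + 1800) = arctan(7600/1800) = 76.68°
∠(j7600) = 90.00°
∠H(j7600) = − (76.68° + 90.00°) = -166.68°

-166.7°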